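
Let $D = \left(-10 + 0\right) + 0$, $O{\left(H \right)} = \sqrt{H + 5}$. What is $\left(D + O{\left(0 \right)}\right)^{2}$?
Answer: $\left(10 - \sqrt{5}\right)^{2} \approx 60.279$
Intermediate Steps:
$O{\left(H \right)} = \sqrt{5 + H}$
$D = -10$ ($D = -10 + 0 = -10$)
$\left(D + O{\left(0 \right)}\right)^{2} = \left(-10 + \sqrt{5 + 0}\right)^{2} = \left(-10 + \sqrt{5}\right)^{2}$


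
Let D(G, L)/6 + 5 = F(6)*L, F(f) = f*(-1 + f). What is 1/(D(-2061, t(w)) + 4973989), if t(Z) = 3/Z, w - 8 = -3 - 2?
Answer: 1/4974139 ≈ 2.0104e-7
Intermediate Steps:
w = 3 (w = 8 + (-3 - 2) = 8 - 5 = 3)
D(G, L) = -30 + 180*L (D(G, L) = -30 + 6*((6*(-1 + 6))*L) = -30 + 6*((6*5)*L) = -30 + 6*(30*L) = -30 + 180*L)
1/(D(-2061, t(w)) + 4973989) = 1/((-30 + 180*(3/3)) + 4973989) = 1/((-30 + 180*(3*(⅓))) + 4973989) = 1/((-30 + 180*1) + 4973989) = 1/((-30 + 180) + 4973989) = 1/(150 + 4973989) = 1/4974139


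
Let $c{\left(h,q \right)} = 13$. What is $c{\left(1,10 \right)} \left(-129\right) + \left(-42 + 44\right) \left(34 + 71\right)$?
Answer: $-1467$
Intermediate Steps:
$c{\left(1,10 \right)} \left(-129\right) + \left(-42 + 44\right) \left(34 + 71\right) = 13 \left(-129\right) + \left(-42 + 44\right) \left(34 + 71\right) = -1677 + 2 \cdot 105 = -1677 + 210 = -1467$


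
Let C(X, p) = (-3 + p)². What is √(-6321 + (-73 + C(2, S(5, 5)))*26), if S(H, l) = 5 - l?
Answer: I*√7985 ≈ 89.359*I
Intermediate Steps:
√(-6321 + (-73 + C(2, S(5, 5)))*26) = √(-6321 + (-73 + (-3 + (5 - 1*5))²)*26) = √(-6321 + (-73 + (-3 + (5 - 5))²)*26) = √(-6321 + (-73 + (-3 + 0)²)*26) = √(-6321 + (-73 + (-3)²)*26) = √(-6321 + (-73 + 9)*26) = √(-6321 - 64*26) = √(-6321 - 1664) = √(-7985) = I*√7985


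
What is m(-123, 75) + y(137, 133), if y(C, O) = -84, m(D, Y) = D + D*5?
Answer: -822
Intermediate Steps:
m(D, Y) = 6*D (m(D, Y) = D + 5*D = 6*D)
m(-123, 75) + y(137, 133) = 6*(-123) - 84 = -738 - 84 = -822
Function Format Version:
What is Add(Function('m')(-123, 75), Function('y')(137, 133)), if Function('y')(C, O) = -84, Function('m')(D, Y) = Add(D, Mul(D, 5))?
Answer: -822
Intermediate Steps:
Function('m')(D, Y) = Mul(6, D) (Function('m')(D, Y) = Add(D, Mul(5, D)) = Mul(6, D))
Add(Function('m')(-123, 75), Function('y')(137, 133)) = Add(Mul(6, -123), -84) = Add(-738, -84) = -822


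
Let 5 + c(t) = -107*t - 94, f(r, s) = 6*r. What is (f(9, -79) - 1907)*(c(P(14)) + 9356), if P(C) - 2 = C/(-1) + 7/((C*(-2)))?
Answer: -78328163/4 ≈ -1.9582e+7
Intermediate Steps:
P(C) = 2 - C - 7/(2*C) (P(C) = 2 + (C/(-1) + 7/((C*(-2)))) = 2 + (C*(-1) + 7/((-2*C))) = 2 + (-C + 7*(-1/(2*C))) = 2 + (-C - 7/(2*C)) = 2 - C - 7/(2*C))
c(t) = -99 - 107*t (c(t) = -5 + (-107*t - 94) = -5 + (-94 - 107*t) = -99 - 107*t)
(f(9, -79) - 1907)*(c(P(14)) + 9356) = (6*9 - 1907)*((-99 - 107*(2 - 1*14 - 7/2/14)) + 9356) = (54 - 1907)*((-99 - 107*(2 - 14 - 7/2*1/14)) + 9356) = -1853*((-99 - 107*(2 - 14 - ¼)) + 9356) = -1853*((-99 - 107*(-49/4)) + 9356) = -1853*((-99 + 5243/4) + 9356) = -1853*(4847/4 + 9356) = -1853*42271/4 = -78328163/4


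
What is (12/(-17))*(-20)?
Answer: 240/17 ≈ 14.118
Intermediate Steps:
(12/(-17))*(-20) = (12*(-1/17))*(-20) = -12/17*(-20) = 240/17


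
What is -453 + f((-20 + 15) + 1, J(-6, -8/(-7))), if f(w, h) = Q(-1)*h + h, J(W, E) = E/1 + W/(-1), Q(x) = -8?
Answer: -503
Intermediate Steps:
J(W, E) = E - W (J(W, E) = E*1 + W*(-1) = E - W)
f(w, h) = -7*h (f(w, h) = -8*h + h = -7*h)
-453 + f((-20 + 15) + 1, J(-6, -8/(-7))) = -453 - 7*(-8/(-7) - 1*(-6)) = -453 - 7*(-8*(-⅐) + 6) = -453 - 7*(8/7 + 6) = -453 - 7*50/7 = -453 - 50 = -503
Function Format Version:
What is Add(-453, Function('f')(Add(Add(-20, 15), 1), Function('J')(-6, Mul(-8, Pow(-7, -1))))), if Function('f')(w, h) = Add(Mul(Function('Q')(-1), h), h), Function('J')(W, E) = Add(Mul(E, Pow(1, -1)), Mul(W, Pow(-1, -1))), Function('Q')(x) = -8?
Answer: -503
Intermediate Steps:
Function('J')(W, E) = Add(E, Mul(-1, W)) (Function('J')(W, E) = Add(Mul(E, 1), Mul(W, -1)) = Add(E, Mul(-1, W)))
Function('f')(w, h) = Mul(-7, h) (Function('f')(w, h) = Add(Mul(-8, h), h) = Mul(-7, h))
Add(-453, Function('f')(Add(Add(-20, 15), 1), Function('J')(-6, Mul(-8, Pow(-7, -1))))) = Add(-453, Mul(-7, Add(Mul(-8, Pow(-7, -1)), Mul(-1, -6)))) = Add(-453, Mul(-7, Add(Mul(-8, Rational(-1, 7)), 6))) = Add(-453, Mul(-7, Add(Rational(8, 7), 6))) = Add(-453, Mul(-7, Rational(50, 7))) = Add(-453, -50) = -503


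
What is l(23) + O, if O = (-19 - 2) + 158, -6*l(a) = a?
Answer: 799/6 ≈ 133.17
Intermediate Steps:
l(a) = -a/6
O = 137 (O = -21 + 158 = 137)
l(23) + O = -1/6*23 + 137 = -23/6 + 137 = 799/6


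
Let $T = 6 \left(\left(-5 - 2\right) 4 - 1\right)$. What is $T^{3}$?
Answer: $-5268024$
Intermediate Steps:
$T = -174$ ($T = 6 \left(\left(-5 - 2\right) 4 - 1\right) = 6 \left(\left(-7\right) 4 - 1\right) = 6 \left(-28 - 1\right) = 6 \left(-29\right) = -174$)
$T^{3} = \left(-174\right)^{3} = -5268024$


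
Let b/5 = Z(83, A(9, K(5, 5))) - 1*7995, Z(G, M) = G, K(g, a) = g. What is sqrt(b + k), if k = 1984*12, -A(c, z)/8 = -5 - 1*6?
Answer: 2*I*sqrt(3938) ≈ 125.51*I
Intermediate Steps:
A(c, z) = 88 (A(c, z) = -8*(-5 - 1*6) = -8*(-5 - 6) = -8*(-11) = 88)
k = 23808
b = -39560 (b = 5*(83 - 1*7995) = 5*(83 - 7995) = 5*(-7912) = -39560)
sqrt(b + k) = sqrt(-39560 + 23808) = sqrt(-15752) = 2*I*sqrt(3938)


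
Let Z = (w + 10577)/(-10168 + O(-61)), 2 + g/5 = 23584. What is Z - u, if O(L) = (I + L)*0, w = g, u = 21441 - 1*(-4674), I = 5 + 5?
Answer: -265665807/10168 ≈ -26128.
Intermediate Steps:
g = 117910 (g = -10 + 5*23584 = -10 + 117920 = 117910)
I = 10
u = 26115 (u = 21441 + 4674 = 26115)
w = 117910
O(L) = 0 (O(L) = (10 + L)*0 = 0)
Z = -128487/10168 (Z = (117910 + 10577)/(-10168 + 0) = 128487/(-10168) = 128487*(-1/10168) = -128487/10168 ≈ -12.636)
Z - u = -128487/10168 - 1*26115 = -128487/10168 - 26115 = -265665807/10168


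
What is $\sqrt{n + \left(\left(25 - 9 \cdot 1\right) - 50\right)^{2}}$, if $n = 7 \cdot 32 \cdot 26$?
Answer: $2 \sqrt{1745} \approx 83.546$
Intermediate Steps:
$n = 5824$ ($n = 224 \cdot 26 = 5824$)
$\sqrt{n + \left(\left(25 - 9 \cdot 1\right) - 50\right)^{2}} = \sqrt{5824 + \left(\left(25 - 9 \cdot 1\right) - 50\right)^{2}} = \sqrt{5824 + \left(\left(25 - 9\right) - 50\right)^{2}} = \sqrt{5824 + \left(16 - 50\right)^{2}} = \sqrt{5824 + \left(-34\right)^{2}} = \sqrt{5824 + 1156} = \sqrt{6980} = 2 \sqrt{1745}$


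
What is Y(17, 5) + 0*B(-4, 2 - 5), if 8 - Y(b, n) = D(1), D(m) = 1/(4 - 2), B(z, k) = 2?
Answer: 15/2 ≈ 7.5000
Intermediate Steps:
D(m) = 1/2
Y(b, n) = 15/2 (Y(b, n) = 8 - 1*1/2 = 8 - 1/2 = 15/2)
Y(17, 5) + 0*B(-4, 2 - 5) = 15/2 + 0*2 = 15/2 + 0 = 15/2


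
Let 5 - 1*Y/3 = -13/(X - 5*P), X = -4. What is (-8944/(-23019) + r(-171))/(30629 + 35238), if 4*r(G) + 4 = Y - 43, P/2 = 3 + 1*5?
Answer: -19922543/169813556976 ≈ -0.00011732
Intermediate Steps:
P = 16 (P = 2*(3 + 1*5) = 2*(3 + 5) = 2*8 = 16)
Y = 407/28 (Y = 15 - (-39)/(-4 - 5*16) = 15 - (-39)/(-4 - 80) = 15 - (-39)/(-84) = 15 - (-39)*(-1)/84 = 15 - 3*13/84 = 15 - 13/28 = 407/28 ≈ 14.536)
r(G) = -909/112 (r(G) = -1 + (407/28 - 43)/4 = -1 + (1/4)*(-797/28) = -1 - 797/112 = -909/112)
(-8944/(-23019) + r(-171))/(30629 + 35238) = (-8944/(-23019) - 909/112)/(30629 + 35238) = (-8944*(-1/23019) - 909/112)/65867 = (8944/23019 - 909/112)*(1/65867) = -19922543/2578128*1/65867 = -19922543/169813556976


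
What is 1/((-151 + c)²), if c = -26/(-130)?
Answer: 25/568516 ≈ 4.3974e-5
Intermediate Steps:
c = ⅕ (c = -26*(-1/130) = ⅕ ≈ 0.20000)
1/((-151 + c)²) = 1/((-151 + ⅕)²) = 1/((-754/5)²) = 1/(568516/25) = 25/568516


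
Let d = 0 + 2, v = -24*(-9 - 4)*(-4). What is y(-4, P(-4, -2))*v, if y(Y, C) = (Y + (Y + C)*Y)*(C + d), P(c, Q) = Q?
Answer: 0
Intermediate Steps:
v = -1248 (v = -24*(-13)*(-4) = 312*(-4) = -1248)
d = 2
y(Y, C) = (2 + C)*(Y + Y*(C + Y)) (y(Y, C) = (Y + (Y + C)*Y)*(C + 2) = (Y + (C + Y)*Y)*(2 + C) = (Y + Y*(C + Y))*(2 + C) = (2 + C)*(Y + Y*(C + Y)))
y(-4, P(-4, -2))*v = -4*(2 + (-2)² + 2*(-4) + 3*(-2) - 2*(-4))*(-1248) = -4*(2 + 4 - 8 - 6 + 8)*(-1248) = -4*0*(-1248) = 0*(-1248) = 0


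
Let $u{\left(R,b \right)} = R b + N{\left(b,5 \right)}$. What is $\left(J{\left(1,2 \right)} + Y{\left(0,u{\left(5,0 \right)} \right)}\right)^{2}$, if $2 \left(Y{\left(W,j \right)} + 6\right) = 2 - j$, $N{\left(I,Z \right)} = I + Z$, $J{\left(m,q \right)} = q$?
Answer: $\frac{121}{4} \approx 30.25$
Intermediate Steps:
$u{\left(R,b \right)} = 5 + b + R b$ ($u{\left(R,b \right)} = R b + \left(b + 5\right) = R b + \left(5 + b\right) = 5 + b + R b$)
$Y{\left(W,j \right)} = -5 - \frac{j}{2}$ ($Y{\left(W,j \right)} = -6 + \frac{2 - j}{2} = -6 - \left(-1 + \frac{j}{2}\right) = -5 - \frac{j}{2}$)
$\left(J{\left(1,2 \right)} + Y{\left(0,u{\left(5,0 \right)} \right)}\right)^{2} = \left(2 - \left(5 + \frac{5 + 0 + 5 \cdot 0}{2}\right)\right)^{2} = \left(2 - \left(5 + \frac{5 + 0 + 0}{2}\right)\right)^{2} = \left(2 - \frac{15}{2}\right)^{2} = \left(- \frac{11}{2}\right)^{2} = \frac{121}{4}$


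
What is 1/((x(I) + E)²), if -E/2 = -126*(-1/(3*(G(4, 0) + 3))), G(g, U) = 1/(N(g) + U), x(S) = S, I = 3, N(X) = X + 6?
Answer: 961/558009 ≈ 0.0017222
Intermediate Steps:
N(X) = 6 + X
G(g, U) = 1/(6 + U + g) (G(g, U) = 1/((6 + g) + U) = 1/(6 + U + g))
E = -840/31 (E = -(-252)/((1/(6 + 0 + 4) + 3)*(-3)) = -(-252)/((1/10 + 3)*(-3)) = -(-252)/((⅒ + 3)*(-3)) = -(-252)/((31/10)*(-3)) = -(-252)/(-93/10) = -(-252)*(-10)/93 = -2*420/31 = -840/31 ≈ -27.097)
1/((x(I) + E)²) = 1/((3 - 840/31)²) = 1/((-747/31)²) = 1/(558009/961) = 961/558009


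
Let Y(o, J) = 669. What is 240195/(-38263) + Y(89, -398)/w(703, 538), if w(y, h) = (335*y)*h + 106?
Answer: -10144370764091/1615996940116 ≈ -6.2775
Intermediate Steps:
w(y, h) = 106 + 335*h*y (w(y, h) = 335*h*y + 106 = 106 + 335*h*y)
240195/(-38263) + Y(89, -398)/w(703, 538) = 240195/(-38263) + 669/(106 + 335*538*703) = 240195*(-1/38263) + 669/(106 + 126701690) = -240195/38263 + 669/126701796 = -240195/38263 + 669*(1/126701796) = -240195/38263 + 223/42233932 = -10144370764091/1615996940116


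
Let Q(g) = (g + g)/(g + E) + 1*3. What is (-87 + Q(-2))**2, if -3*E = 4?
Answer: 171396/25 ≈ 6855.8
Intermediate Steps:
E = -4/3 (E = -1/3*4 = -4/3 ≈ -1.3333)
Q(g) = 3 + 2*g/(-4/3 + g) (Q(g) = (g + g)/(g - 4/3) + 1*3 = (2*g)/(-4/3 + g) + 3 = 2*g/(-4/3 + g) + 3 = 3 + 2*g/(-4/3 + g))
(-87 + Q(-2))**2 = (-87 + 3*(-4 + 5*(-2))/(-4 + 3*(-2)))**2 = (-87 + 3*(-4 - 10)/(-4 - 6))**2 = (-87 + 3*(-14)/(-10))**2 = (-87 + 3*(-1/10)*(-14))**2 = (-87 + 21/5)**2 = (-414/5)**2 = 171396/25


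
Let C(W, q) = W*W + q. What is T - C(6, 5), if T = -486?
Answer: -527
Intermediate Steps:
C(W, q) = q + W**2 (C(W, q) = W**2 + q = q + W**2)
T - C(6, 5) = -486 - (5 + 6**2) = -486 - (5 + 36) = -486 - 1*41 = -486 - 41 = -527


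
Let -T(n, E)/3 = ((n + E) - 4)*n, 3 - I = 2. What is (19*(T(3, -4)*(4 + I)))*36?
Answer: 153900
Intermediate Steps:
I = 1 (I = 3 - 1*2 = 3 - 2 = 1)
T(n, E) = -3*n*(-4 + E + n) (T(n, E) = -3*((n + E) - 4)*n = -3*((E + n) - 4)*n = -3*(-4 + E + n)*n = -3*n*(-4 + E + n))
(19*(T(3, -4)*(4 + I)))*36 = (19*((3*3*(4 - 1*(-4) - 1*3))*(4 + 1)))*36 = (19*((3*3*(4 + 4 - 3))*5))*36 = (19*((3*3*5)*5))*36 = (19*(45*5))*36 = (19*225)*36 = 4275*36 = 153900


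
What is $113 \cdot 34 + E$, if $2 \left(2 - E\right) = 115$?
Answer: $\frac{7573}{2} \approx 3786.5$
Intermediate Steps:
$E = - \frac{111}{2}$ ($E = 2 - \frac{115}{2} = - \frac{111}{2} \approx -55.5$)
$113 \cdot 34 + E = 113 \cdot 34 - \frac{111}{2} = 3842 - \frac{111}{2} = \frac{7573}{2}$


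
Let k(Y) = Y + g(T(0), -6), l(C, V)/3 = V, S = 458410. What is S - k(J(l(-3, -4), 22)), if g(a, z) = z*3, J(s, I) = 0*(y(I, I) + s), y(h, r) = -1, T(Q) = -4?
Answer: 458428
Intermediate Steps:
l(C, V) = 3*V
J(s, I) = 0 (J(s, I) = 0*(-1 + s) = 0)
g(a, z) = 3*z
k(Y) = -18 + Y (k(Y) = Y + 3*(-6) = Y - 18 = -18 + Y)
S - k(J(l(-3, -4), 22)) = 458410 - (-18 + 0) = 458410 - 1*(-18) = 458410 + 18 = 458428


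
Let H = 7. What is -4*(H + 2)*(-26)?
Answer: 936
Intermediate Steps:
-4*(H + 2)*(-26) = -4*(7 + 2)*(-26) = -4*9*(-26) = -36*(-26) = 936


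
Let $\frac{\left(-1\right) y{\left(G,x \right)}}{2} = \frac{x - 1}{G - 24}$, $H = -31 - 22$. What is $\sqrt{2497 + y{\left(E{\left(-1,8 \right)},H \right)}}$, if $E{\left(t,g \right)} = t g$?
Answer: $\frac{\sqrt{39898}}{4} \approx 49.936$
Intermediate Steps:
$H = -53$ ($H = -31 - 22 = -53$)
$E{\left(t,g \right)} = g t$
$y{\left(G,x \right)} = - \frac{2 \left(-1 + x\right)}{-24 + G}$ ($y{\left(G,x \right)} = - 2 \frac{x - 1}{G - 24} = - 2 \frac{-1 + x}{-24 + G} = - \frac{2 \left(-1 + x\right)}{-24 + G}$)
$\sqrt{2497 + y{\left(E{\left(-1,8 \right)},H \right)}} = \sqrt{2497 + \frac{2 \left(1 - -53\right)}{-24 + 8 \left(-1\right)}} = \sqrt{2497 + \frac{2 \left(1 + 53\right)}{-24 - 8}} = \sqrt{2497 + 2 \frac{1}{-32} \cdot 54} = \sqrt{2497 + 2 \left(- \frac{1}{32}\right) 54} = \sqrt{2497 - \frac{27}{8}} = \sqrt{\frac{19949}{8}} = \frac{\sqrt{39898}}{4}$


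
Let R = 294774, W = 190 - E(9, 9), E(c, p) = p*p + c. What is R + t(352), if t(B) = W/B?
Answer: 25940137/88 ≈ 2.9477e+5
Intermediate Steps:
E(c, p) = c + p² (E(c, p) = p² + c = c + p²)
W = 100 (W = 190 - (9 + 9²) = 190 - (9 + 81) = 190 - 1*90 = 190 - 90 = 100)
t(B) = 100/B
R + t(352) = 294774 + 100/352 = 294774 + 100*(1/352) = 294774 + 25/88 = 25940137/88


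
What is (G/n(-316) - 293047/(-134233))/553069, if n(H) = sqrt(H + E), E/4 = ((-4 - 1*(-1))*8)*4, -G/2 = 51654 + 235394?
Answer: 293047/74240111077 + 287048*I*sqrt(7)/19357415 ≈ 3.9473e-6 + 0.039233*I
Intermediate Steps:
G = -574096 (G = -2*(51654 + 235394) = -2*287048 = -574096)
E = -384 (E = 4*(((-4 - 1*(-1))*8)*4) = 4*(((-4 + 1)*8)*4) = 4*(-3*8*4) = 4*(-24*4) = 4*(-96) = -384)
n(H) = sqrt(-384 + H) (n(H) = sqrt(H - 384) = sqrt(-384 + H))
(G/n(-316) - 293047/(-134233))/553069 = (-574096/sqrt(-384 - 316) - 293047/(-134233))/553069 = (-574096*(-I*sqrt(7)/70) - 293047*(-1/134233))*(1/553069) = (-574096*(-I*sqrt(7)/70) + 293047/134233)*(1/553069) = (-(-287048)*I*sqrt(7)/35 + 293047/134233)*(1/553069) = (287048*I*sqrt(7)/35 + 293047/134233)*(1/553069) = (293047/134233 + 287048*I*sqrt(7)/35)*(1/553069) = 293047/74240111077 + 287048*I*sqrt(7)/19357415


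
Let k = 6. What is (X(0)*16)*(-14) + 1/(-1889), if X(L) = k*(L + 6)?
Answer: -15232897/1889 ≈ -8064.0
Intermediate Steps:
X(L) = 36 + 6*L (X(L) = 6*(L + 6) = 6*(6 + L) = 36 + 6*L)
(X(0)*16)*(-14) + 1/(-1889) = ((36 + 6*0)*16)*(-14) + 1/(-1889) = ((36 + 0)*16)*(-14) - 1/1889 = (36*16)*(-14) - 1/1889 = 576*(-14) - 1/1889 = -8064 - 1/1889 = -15232897/1889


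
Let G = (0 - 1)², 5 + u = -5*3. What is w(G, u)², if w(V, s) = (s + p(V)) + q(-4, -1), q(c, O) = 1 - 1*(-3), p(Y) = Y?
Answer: 225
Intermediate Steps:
q(c, O) = 4 (q(c, O) = 1 + 3 = 4)
u = -20 (u = -5 - 5*3 = -5 - 15 = -20)
G = 1 (G = (-1)² = 1)
w(V, s) = 4 + V + s (w(V, s) = (s + V) + 4 = (V + s) + 4 = 4 + V + s)
w(G, u)² = (4 + 1 - 20)² = (-15)² = 225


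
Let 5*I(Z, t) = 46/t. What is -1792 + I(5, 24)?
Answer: -107497/60 ≈ -1791.6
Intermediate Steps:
I(Z, t) = 46/(5*t) (I(Z, t) = (46/t)/5 = 46/(5*t))
-1792 + I(5, 24) = -1792 + (46/5)/24 = -1792 + (46/5)*(1/24) = -1792 + 23/60 = -107497/60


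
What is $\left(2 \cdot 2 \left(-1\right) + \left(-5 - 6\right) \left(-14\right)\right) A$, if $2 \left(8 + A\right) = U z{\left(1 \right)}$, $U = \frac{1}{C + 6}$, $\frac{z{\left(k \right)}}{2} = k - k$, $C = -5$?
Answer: $-1200$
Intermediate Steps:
$z{\left(k \right)} = 0$ ($z{\left(k \right)} = 2 \left(k - k\right) = 2 \cdot 0 = 0$)
$U = 1$ ($U = \frac{1}{-5 + 6} = 1^{-1} = 1$)
$A = -8$ ($A = -8 + \frac{1 \cdot 0}{2} = -8 + \frac{1}{2} \cdot 0 = -8 + 0 = -8$)
$\left(2 \cdot 2 \left(-1\right) + \left(-5 - 6\right) \left(-14\right)\right) A = \left(2 \cdot 2 \left(-1\right) + \left(-5 - 6\right) \left(-14\right)\right) \left(-8\right) = \left(4 \left(-1\right) - -154\right) \left(-8\right) = \left(-4 + 154\right) \left(-8\right) = 150 \left(-8\right) = -1200$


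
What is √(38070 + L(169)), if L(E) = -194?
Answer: 2*√9469 ≈ 194.62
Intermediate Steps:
√(38070 + L(169)) = √(38070 - 194) = √37876 = 2*√9469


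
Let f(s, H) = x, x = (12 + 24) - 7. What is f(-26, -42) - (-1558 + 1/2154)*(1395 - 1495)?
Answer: -167765317/1077 ≈ -1.5577e+5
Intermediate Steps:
x = 29 (x = 36 - 7 = 29)
f(s, H) = 29
f(-26, -42) - (-1558 + 1/2154)*(1395 - 1495) = 29 - (-1558 + 1/2154)*(1395 - 1495) = 29 - (-1558 + 1/2154)*(-100) = 29 - (-3355931)*(-100)/2154 = 29 - 1*167796550/1077 = 29 - 167796550/1077 = -167765317/1077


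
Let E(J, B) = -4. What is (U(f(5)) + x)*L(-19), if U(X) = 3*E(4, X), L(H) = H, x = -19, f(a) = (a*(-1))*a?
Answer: 589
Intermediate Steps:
f(a) = -a² (f(a) = (-a)*a = -a²)
U(X) = -12 (U(X) = 3*(-4) = -12)
(U(f(5)) + x)*L(-19) = (-12 - 19)*(-19) = -31*(-19) = 589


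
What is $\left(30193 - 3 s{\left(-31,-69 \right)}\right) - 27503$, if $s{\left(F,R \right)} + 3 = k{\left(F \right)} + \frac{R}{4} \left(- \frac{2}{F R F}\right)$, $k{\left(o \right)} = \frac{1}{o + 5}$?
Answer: $\frac{33720068}{12493} \approx 2699.1$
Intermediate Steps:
$k{\left(o \right)} = \frac{1}{5 + o}$
$s{\left(F,R \right)} = -3 + \frac{1}{5 + F} - \frac{1}{2 F^{2}}$ ($s{\left(F,R \right)} = -3 + \left(\frac{1}{5 + F} + \frac{R}{4} \left(- \frac{2}{F R F}\right)\right) = -3 + \left(\frac{1}{5 + F} + R \frac{1}{4} \left(- \frac{2}{R F^{2}}\right)\right) = -3 + \left(\frac{1}{5 + F} + \frac{R}{4} \left(- 2 \frac{1}{F^{2} R}\right)\right) = -3 + \left(\frac{1}{5 + F} + \frac{R}{4} \left(- \frac{2}{F^{2} R}\right)\right) = -3 + \left(\frac{1}{5 + F} - \frac{1}{2 F^{2}}\right) = -3 + \frac{1}{5 + F} - \frac{1}{2 F^{2}}$)
$\left(30193 - 3 s{\left(-31,-69 \right)}\right) - 27503 = \left(30193 - 3 \left(-3 + \frac{1}{5 - 31} - \frac{1}{2 \cdot 961}\right)\right) - 27503 = \left(30193 - 3 \left(-3 + \frac{1}{-26} - \frac{1}{1922}\right)\right) - 27503 = \left(30193 - 3 \left(-3 - \frac{1}{26} - \frac{1}{1922}\right)\right) - 27503 = \left(30193 - - \frac{113898}{12493}\right) - 27503 = \left(30193 + \frac{113898}{12493}\right) - 27503 = \frac{377315047}{12493} - 27503 = \frac{33720068}{12493}$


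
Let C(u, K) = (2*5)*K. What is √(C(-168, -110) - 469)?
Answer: I*√1569 ≈ 39.611*I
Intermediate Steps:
C(u, K) = 10*K
√(C(-168, -110) - 469) = √(10*(-110) - 469) = √(-1100 - 469) = √(-1569) = I*√1569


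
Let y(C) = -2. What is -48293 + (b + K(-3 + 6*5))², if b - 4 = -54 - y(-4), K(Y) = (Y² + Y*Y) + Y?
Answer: 2016676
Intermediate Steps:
K(Y) = Y + 2*Y² (K(Y) = (Y² + Y²) + Y = 2*Y² + Y = Y + 2*Y²)
b = -48 (b = 4 + (-54 - 1*(-2)) = 4 + (-54 + 2) = 4 - 52 = -48)
-48293 + (b + K(-3 + 6*5))² = -48293 + (-48 + (-3 + 6*5)*(1 + 2*(-3 + 6*5)))² = -48293 + (-48 + (-3 + 30)*(1 + 2*(-3 + 30)))² = -48293 + (-48 + 27*(1 + 2*27))² = -48293 + (-48 + 27*(1 + 54))² = -48293 + (-48 + 27*55)² = -48293 + (-48 + 1485)² = -48293 + 1437² = -48293 + 2064969 = 2016676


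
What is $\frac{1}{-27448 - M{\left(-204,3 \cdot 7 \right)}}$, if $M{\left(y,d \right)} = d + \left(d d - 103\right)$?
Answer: $- \frac{1}{27807} \approx -3.5962 \cdot 10^{-5}$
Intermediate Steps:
$M{\left(y,d \right)} = -103 + d + d^{2}$ ($M{\left(y,d \right)} = d + \left(d^{2} - 103\right) = d + \left(-103 + d^{2}\right) = -103 + d + d^{2}$)
$\frac{1}{-27448 - M{\left(-204,3 \cdot 7 \right)}} = \frac{1}{-27448 - \left(-103 + 3 \cdot 7 + \left(3 \cdot 7\right)^{2}\right)} = \frac{1}{-27448 - \left(-103 + 21 + 21^{2}\right)} = \frac{1}{-27448 - \left(-103 + 21 + 441\right)} = \frac{1}{-27448 - 359} = \frac{1}{-27807} = - \frac{1}{27807}$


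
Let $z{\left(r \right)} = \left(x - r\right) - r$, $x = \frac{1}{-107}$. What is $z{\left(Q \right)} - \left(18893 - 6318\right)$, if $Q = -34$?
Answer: $- \frac{1338250}{107} \approx -12507.0$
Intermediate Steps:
$x = - \frac{1}{107} \approx -0.0093458$
$z{\left(r \right)} = - \frac{1}{107} - 2 r$ ($z{\left(r \right)} = \left(- \frac{1}{107} - r\right) - r = - \frac{1}{107} - 2 r$)
$z{\left(Q \right)} - \left(18893 - 6318\right) = \left(- \frac{1}{107} - -68\right) - \left(18893 - 6318\right) = \left(- \frac{1}{107} + 68\right) - 12575 = \frac{7275}{107} - 12575 = - \frac{1338250}{107}$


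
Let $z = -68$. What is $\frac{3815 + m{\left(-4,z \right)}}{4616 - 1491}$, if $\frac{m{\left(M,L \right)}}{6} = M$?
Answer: $\frac{3791}{3125} \approx 1.2131$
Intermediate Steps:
$m{\left(M,L \right)} = 6 M$
$\frac{3815 + m{\left(-4,z \right)}}{4616 - 1491} = \frac{3815 + 6 \left(-4\right)}{4616 - 1491} = \frac{3815 - 24}{3125} = 3791 \cdot \frac{1}{3125} = \frac{3791}{3125}$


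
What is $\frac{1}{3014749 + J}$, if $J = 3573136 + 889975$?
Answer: $\frac{1}{7477860} \approx 1.3373 \cdot 10^{-7}$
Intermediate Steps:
$J = 4463111$
$\frac{1}{3014749 + J} = \frac{1}{3014749 + 4463111} = \frac{1}{7477860}$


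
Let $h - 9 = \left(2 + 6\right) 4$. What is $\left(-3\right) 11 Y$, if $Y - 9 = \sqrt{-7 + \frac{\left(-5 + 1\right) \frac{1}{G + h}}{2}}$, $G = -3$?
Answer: $-297 - \frac{33 i \sqrt{2546}}{19} \approx -297.0 - 87.637 i$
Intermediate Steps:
$h = 41$ ($h = 9 + \left(2 + 6\right) 4 = 9 + 8 \cdot 4 = 9 + 32 = 41$)
$Y = 9 + \frac{i \sqrt{2546}}{19}$ ($Y = 9 + \sqrt{-7 + \frac{\left(-5 + 1\right) \frac{1}{-3 + 41}}{2}} = 9 + \sqrt{-7 + - \frac{4}{38} \cdot \frac{1}{2}} = 9 + \sqrt{-7 + \left(-4\right) \frac{1}{38} \cdot \frac{1}{2}} = 9 + \sqrt{-7 - \frac{1}{19}} = 9 + \sqrt{- \frac{134}{19}} = 9 + \frac{i \sqrt{2546}}{19} \approx 9.0 + 2.6557 i$)
$\left(-3\right) 11 Y = \left(-3\right) 11 \left(9 + \frac{i \sqrt{2546}}{19}\right) = - 33 \left(9 + \frac{i \sqrt{2546}}{19}\right) = -297 - \frac{33 i \sqrt{2546}}{19}$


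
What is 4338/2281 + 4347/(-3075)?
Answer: 1141281/2338025 ≈ 0.48814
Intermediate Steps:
4338/2281 + 4347/(-3075) = 4338*(1/2281) + 4347*(-1/3075) = 4338/2281 - 1449/1025 = 1141281/2338025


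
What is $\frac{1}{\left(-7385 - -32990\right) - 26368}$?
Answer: $- \frac{1}{763} \approx -0.0013106$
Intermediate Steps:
$\frac{1}{\left(-7385 - -32990\right) - 26368} = \frac{1}{\left(-7385 + 32990\right) - 26368} = \frac{1}{25605 - 26368} = \frac{1}{-763} = - \frac{1}{763}$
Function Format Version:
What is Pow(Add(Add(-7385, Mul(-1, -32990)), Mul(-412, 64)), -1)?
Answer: Rational(-1, 763) ≈ -0.0013106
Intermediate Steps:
Pow(Add(Add(-7385, Mul(-1, -32990)), Mul(-412, 64)), -1) = Pow(Add(Add(-7385, 32990), -26368), -1) = Pow(Add(25605, -26368), -1) = Pow(-763, -1) = Rational(-1, 763)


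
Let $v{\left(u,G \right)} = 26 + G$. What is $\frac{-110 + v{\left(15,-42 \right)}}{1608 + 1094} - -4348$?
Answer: $\frac{839155}{193} \approx 4348.0$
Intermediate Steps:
$\frac{-110 + v{\left(15,-42 \right)}}{1608 + 1094} - -4348 = \frac{-110 + \left(26 - 42\right)}{1608 + 1094} - -4348 = \frac{-110 - 16}{2702} + 4348 = \left(-126\right) \frac{1}{2702} + 4348 = - \frac{9}{193} + 4348 = \frac{839155}{193}$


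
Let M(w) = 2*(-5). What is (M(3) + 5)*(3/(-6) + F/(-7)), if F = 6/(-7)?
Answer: 185/98 ≈ 1.8878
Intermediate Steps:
M(w) = -10
F = -6/7 (F = 6*(-1/7) = -6/7 ≈ -0.85714)
(M(3) + 5)*(3/(-6) + F/(-7)) = (-10 + 5)*(3/(-6) - 6/7/(-7)) = -5*(3*(-1/6) - 6/7*(-1/7)) = -5*(-1/2 + 6/49) = -5*(-37/98) = 185/98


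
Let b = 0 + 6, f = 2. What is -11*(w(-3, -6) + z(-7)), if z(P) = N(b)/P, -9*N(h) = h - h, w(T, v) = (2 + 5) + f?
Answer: -99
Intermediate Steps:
w(T, v) = 9 (w(T, v) = (2 + 5) + 2 = 7 + 2 = 9)
b = 6
N(h) = 0 (N(h) = -(h - h)/9 = -⅑*0 = 0)
z(P) = 0 (z(P) = 0/P = 0)
-11*(w(-3, -6) + z(-7)) = -11*(9 + 0) = -11*9 = -99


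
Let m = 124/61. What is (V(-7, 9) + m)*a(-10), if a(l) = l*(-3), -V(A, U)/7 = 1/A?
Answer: 5550/61 ≈ 90.984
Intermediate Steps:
m = 124/61 (m = 124*(1/61) = 124/61 ≈ 2.0328)
V(A, U) = -7/A
a(l) = -3*l
(V(-7, 9) + m)*a(-10) = (-7/(-7) + 124/61)*(-3*(-10)) = (-7*(-⅐) + 124/61)*30 = (1 + 124/61)*30 = (185/61)*30 = 5550/61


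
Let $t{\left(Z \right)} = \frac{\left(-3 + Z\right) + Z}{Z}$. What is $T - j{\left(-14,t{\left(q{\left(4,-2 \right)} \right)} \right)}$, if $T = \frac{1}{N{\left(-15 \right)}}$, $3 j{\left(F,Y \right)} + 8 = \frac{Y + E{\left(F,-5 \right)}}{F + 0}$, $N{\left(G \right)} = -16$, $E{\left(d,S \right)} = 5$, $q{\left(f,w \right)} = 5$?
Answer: $\frac{4631}{1680} \approx 2.7565$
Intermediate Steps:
$t{\left(Z \right)} = \frac{-3 + 2 Z}{Z}$
$j{\left(F,Y \right)} = - \frac{8}{3} + \frac{5 + Y}{3 F}$ ($j{\left(F,Y \right)} = - \frac{8}{3} + \frac{\left(Y + 5\right) \frac{1}{F + 0}}{3} = - \frac{8}{3} + \frac{\left(5 + Y\right) \frac{1}{F}}{3} = - \frac{8}{3} + \frac{\frac{1}{F} \left(5 + Y\right)}{3} = - \frac{8}{3} + \frac{5 + Y}{3 F}$)
$T = - \frac{1}{16}$ ($T = \frac{1}{-16} = - \frac{1}{16} \approx -0.0625$)
$T - j{\left(-14,t{\left(q{\left(4,-2 \right)} \right)} \right)} = - \frac{1}{16} - \frac{5 + \left(2 - \frac{3}{5}\right) - -112}{3 \left(-14\right)} = - \frac{1}{16} - \frac{1}{3} \left(- \frac{1}{14}\right) \left(5 + \left(2 - \frac{3}{5}\right) + 112\right) = - \frac{1}{16} - \frac{1}{3} \left(- \frac{1}{14}\right) \left(5 + \frac{7}{5} + 112\right) = - \frac{1}{16} - \frac{1}{3} \left(- \frac{1}{14}\right) \frac{592}{5} = - \frac{1}{16} - - \frac{296}{105} = - \frac{1}{16} + \frac{296}{105} = \frac{4631}{1680}$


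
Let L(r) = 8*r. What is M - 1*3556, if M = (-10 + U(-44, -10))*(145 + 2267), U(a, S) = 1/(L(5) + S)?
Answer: -137978/5 ≈ -27596.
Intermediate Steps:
U(a, S) = 1/(40 + S) (U(a, S) = 1/(8*5 + S) = 1/(40 + S))
M = -120198/5 (M = (-10 + 1/(40 - 10))*(145 + 2267) = (-10 + 1/30)*2412 = -299/30*2412 = -120198/5 ≈ -24040.)
M - 1*3556 = -120198/5 - 1*3556 = -120198/5 - 3556 = -137978/5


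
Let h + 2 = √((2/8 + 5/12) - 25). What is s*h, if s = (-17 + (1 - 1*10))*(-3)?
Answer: -156 + 26*I*√219 ≈ -156.0 + 384.76*I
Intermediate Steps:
h = -2 + I*√219/3 (h = -2 + √((2/8 + 5/12) - 25) = -2 + √((2*(⅛) + 5*(1/12)) - 25) = -2 + √((¼ + 5/12) - 25) = -2 + √(⅔ - 25) = -2 + √(-73/3) = -2 + I*√219/3 ≈ -2.0 + 4.9329*I)
s = 78 (s = (-17 + (1 - 10))*(-3) = (-17 - 9)*(-3) = -26*(-3) = 78)
s*h = 78*(-2 + I*√219/3) = -156 + 26*I*√219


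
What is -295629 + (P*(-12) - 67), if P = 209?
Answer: -298204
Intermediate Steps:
-295629 + (P*(-12) - 67) = -295629 + (209*(-12) - 67) = -295629 + (-2508 - 67) = -295629 - 2575 = -298204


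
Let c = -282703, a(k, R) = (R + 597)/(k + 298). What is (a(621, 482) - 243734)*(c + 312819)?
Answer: -6745696904172/919 ≈ -7.3403e+9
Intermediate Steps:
a(k, R) = (597 + R)/(298 + k)
(a(621, 482) - 243734)*(c + 312819) = ((597 + 482)/(298 + 621) - 243734)*(-282703 + 312819) = (1079/919 - 243734)*30116 = -223990467/919*30116 = -6745696904172/919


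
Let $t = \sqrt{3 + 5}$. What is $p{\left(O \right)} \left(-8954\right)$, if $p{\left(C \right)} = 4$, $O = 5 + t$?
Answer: $-35816$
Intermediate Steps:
$t = 2 \sqrt{2}$ ($t = \sqrt{8} = 2 \sqrt{2} \approx 2.8284$)
$O = 5 + 2 \sqrt{2} \approx 7.8284$
$p{\left(O \right)} \left(-8954\right) = 4 \left(-8954\right) = -35816$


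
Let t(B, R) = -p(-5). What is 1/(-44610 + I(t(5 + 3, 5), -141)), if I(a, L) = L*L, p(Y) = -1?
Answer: -1/24729 ≈ -4.0438e-5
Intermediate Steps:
t(B, R) = 1 (t(B, R) = -1*(-1) = 1)
I(a, L) = L²
1/(-44610 + I(t(5 + 3, 5), -141)) = 1/(-44610 + (-141)²) = 1/(-44610 + 19881) = 1/(-24729) = -1/24729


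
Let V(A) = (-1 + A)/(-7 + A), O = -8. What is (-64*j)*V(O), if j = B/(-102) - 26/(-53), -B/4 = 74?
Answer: -117376/901 ≈ -130.27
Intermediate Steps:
B = -296 (B = -4*74 = -296)
j = 9170/2703 (j = -296/(-102) - 26/(-53) = -296*(-1/102) - 26*(-1/53) = 148/51 + 26/53 = 9170/2703 ≈ 3.3925)
V(A) = (-1 + A)/(-7 + A)
(-64*j)*V(O) = (-64*9170/2703)*((-1 - 8)/(-7 - 8)) = -586880*(-9)/(2703*(-15)) = -(-117376)*(-9)/8109 = -586880/2703*3/5 = -117376/901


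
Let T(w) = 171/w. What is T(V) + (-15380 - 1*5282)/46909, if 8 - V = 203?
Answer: -4016843/3049085 ≈ -1.3174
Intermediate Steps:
V = -195 (V = 8 - 1*203 = 8 - 203 = -195)
T(V) + (-15380 - 1*5282)/46909 = 171/(-195) + (-15380 - 1*5282)/46909 = 171*(-1/195) + (-15380 - 5282)*(1/46909) = -57/65 - 20662*1/46909 = -57/65 - 20662/46909 = -4016843/3049085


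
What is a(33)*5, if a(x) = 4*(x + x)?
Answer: 1320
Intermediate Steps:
a(x) = 8*x (a(x) = 4*(2*x) = 8*x)
a(33)*5 = (8*33)*5 = 264*5 = 1320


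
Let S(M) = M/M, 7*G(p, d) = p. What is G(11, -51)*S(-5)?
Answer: 11/7 ≈ 1.5714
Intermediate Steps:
G(p, d) = p/7
S(M) = 1
G(11, -51)*S(-5) = ((1/7)*11)*1 = (11/7)*1 = 11/7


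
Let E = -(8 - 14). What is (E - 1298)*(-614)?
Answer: 793288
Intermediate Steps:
E = 6 (E = -1*(-6) = 6)
(E - 1298)*(-614) = (6 - 1298)*(-614) = -1292*(-614) = 793288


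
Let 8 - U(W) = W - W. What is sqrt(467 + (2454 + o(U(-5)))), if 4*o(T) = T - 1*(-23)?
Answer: sqrt(11715)/2 ≈ 54.118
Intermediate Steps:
U(W) = 8 (U(W) = 8 - (W - W) = 8 - 1*0 = 8 + 0 = 8)
o(T) = 23/4 + T/4 (o(T) = (T - 1*(-23))/4 = (T + 23)/4 = (23 + T)/4 = 23/4 + T/4)
sqrt(467 + (2454 + o(U(-5)))) = sqrt(467 + (2454 + (23/4 + (1/4)*8))) = sqrt(467 + (2454 + (23/4 + 2))) = sqrt(467 + (2454 + 31/4)) = sqrt(467 + 9847/4) = sqrt(11715/4) = sqrt(11715)/2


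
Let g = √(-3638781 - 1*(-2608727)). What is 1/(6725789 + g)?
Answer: 6725789/45236238702575 - I*√1030054/45236238702575 ≈ 1.4868e-7 - 2.2436e-11*I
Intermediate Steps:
g = I*√1030054 (g = √(-3638781 + 2608727) = √(-1030054) = I*√1030054 ≈ 1014.9*I)
1/(6725789 + g) = 1/(6725789 + I*√1030054)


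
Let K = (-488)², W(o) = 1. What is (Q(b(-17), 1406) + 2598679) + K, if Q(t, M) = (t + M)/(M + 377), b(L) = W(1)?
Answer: 5058056816/1783 ≈ 2.8368e+6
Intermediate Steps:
b(L) = 1
K = 238144
Q(t, M) = (M + t)/(377 + M)
(Q(b(-17), 1406) + 2598679) + K = ((1406 + 1)/(377 + 1406) + 2598679) + 238144 = (1407/1783 + 2598679) + 238144 = 4633446064/1783 + 238144 = 5058056816/1783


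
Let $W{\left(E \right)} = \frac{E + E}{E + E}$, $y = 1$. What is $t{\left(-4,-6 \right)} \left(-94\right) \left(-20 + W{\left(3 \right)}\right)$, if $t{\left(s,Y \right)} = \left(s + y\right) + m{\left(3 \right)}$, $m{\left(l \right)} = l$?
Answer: $0$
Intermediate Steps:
$W{\left(E \right)} = 1$ ($W{\left(E \right)} = \frac{2 E}{2 E} = 2 E \frac{1}{2 E} = 1$)
$t{\left(s,Y \right)} = 4 + s$ ($t{\left(s,Y \right)} = \left(s + 1\right) + 3 = \left(1 + s\right) + 3 = 4 + s$)
$t{\left(-4,-6 \right)} \left(-94\right) \left(-20 + W{\left(3 \right)}\right) = \left(4 - 4\right) \left(-94\right) \left(-20 + 1\right) = 0 \left(-94\right) \left(-19\right) = 0 \left(-19\right) = 0$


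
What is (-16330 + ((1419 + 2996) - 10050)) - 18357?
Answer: -40322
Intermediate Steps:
(-16330 + ((1419 + 2996) - 10050)) - 18357 = (-16330 + (4415 - 10050)) - 18357 = (-16330 - 5635) - 18357 = -21965 - 18357 = -40322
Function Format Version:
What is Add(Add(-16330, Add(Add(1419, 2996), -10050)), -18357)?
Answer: -40322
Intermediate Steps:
Add(Add(-16330, Add(Add(1419, 2996), -10050)), -18357) = Add(Add(-16330, Add(4415, -10050)), -18357) = Add(Add(-16330, -5635), -18357) = Add(-21965, -18357) = -40322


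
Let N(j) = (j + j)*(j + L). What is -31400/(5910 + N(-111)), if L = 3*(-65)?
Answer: -15700/36921 ≈ -0.42523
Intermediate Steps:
L = -195
N(j) = 2*j*(-195 + j) (N(j) = (j + j)*(j - 195) = (2*j)*(-195 + j) = 2*j*(-195 + j))
-31400/(5910 + N(-111)) = -31400/(5910 + 2*(-111)*(-195 - 111)) = -31400/(5910 + 2*(-111)*(-306)) = -31400/(5910 + 67932) = -31400/73842 = -31400*1/73842 = -15700/36921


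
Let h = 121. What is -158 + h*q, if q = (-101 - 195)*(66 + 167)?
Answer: -8345286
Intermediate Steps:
q = -68968 (q = -296*233 = -68968)
-158 + h*q = -158 + 121*(-68968) = -158 - 8345128 = -8345286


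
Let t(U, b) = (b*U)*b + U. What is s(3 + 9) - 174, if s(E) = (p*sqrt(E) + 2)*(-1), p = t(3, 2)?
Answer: -176 - 30*sqrt(3) ≈ -227.96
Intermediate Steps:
t(U, b) = U + U*b**2 (t(U, b) = (U*b)*b + U = U*b**2 + U = U + U*b**2)
p = 15 (p = 3*(1 + 2**2) = 3*(1 + 4) = 3*5 = 15)
s(E) = -2 - 15*sqrt(E) (s(E) = (15*sqrt(E) + 2)*(-1) = (2 + 15*sqrt(E))*(-1) = -2 - 15*sqrt(E))
s(3 + 9) - 174 = (-2 - 15*sqrt(3 + 9)) - 174 = (-2 - 30*sqrt(3)) - 174 = -176 - 30*sqrt(3)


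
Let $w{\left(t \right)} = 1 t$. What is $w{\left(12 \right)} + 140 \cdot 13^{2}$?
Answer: $23672$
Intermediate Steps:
$w{\left(t \right)} = t$
$w{\left(12 \right)} + 140 \cdot 13^{2} = 12 + 140 \cdot 13^{2} = 12 + 140 \cdot 169 = 12 + 23660 = 23672$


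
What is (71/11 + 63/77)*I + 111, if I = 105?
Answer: 9621/11 ≈ 874.64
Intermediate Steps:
(71/11 + 63/77)*I + 111 = (71/11 + 63/77)*105 + 111 = (71*(1/11) + 63*(1/77))*105 + 111 = (71/11 + 9/11)*105 + 111 = (80/11)*105 + 111 = 8400/11 + 111 = 9621/11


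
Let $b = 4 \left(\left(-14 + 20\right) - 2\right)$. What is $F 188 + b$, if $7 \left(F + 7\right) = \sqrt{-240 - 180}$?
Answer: $-1300 + \frac{376 i \sqrt{105}}{7} \approx -1300.0 + 550.41 i$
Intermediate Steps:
$F = -7 + \frac{2 i \sqrt{105}}{7}$ ($F = -7 + \frac{\sqrt{-240 - 180}}{7} = -7 + \frac{\sqrt{-420}}{7} = -7 + \frac{2 i \sqrt{105}}{7} \approx -7.0 + 2.9277 i$)
$b = 16$ ($b = 4 \left(6 - 2\right) = 4 \cdot 4 = 16$)
$F 188 + b = \left(-7 + \frac{2 i \sqrt{105}}{7}\right) 188 + 16 = \left(-1316 + \frac{376 i \sqrt{105}}{7}\right) + 16 = -1300 + \frac{376 i \sqrt{105}}{7}$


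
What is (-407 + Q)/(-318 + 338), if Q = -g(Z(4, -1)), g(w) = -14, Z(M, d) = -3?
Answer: -393/20 ≈ -19.650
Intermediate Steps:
Q = 14 (Q = -1*(-14) = 14)
(-407 + Q)/(-318 + 338) = (-407 + 14)/(-318 + 338) = -393/20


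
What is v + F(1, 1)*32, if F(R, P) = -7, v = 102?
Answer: -122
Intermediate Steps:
v + F(1, 1)*32 = 102 - 7*32 = 102 - 224 = -122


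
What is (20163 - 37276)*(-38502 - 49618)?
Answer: 1507997560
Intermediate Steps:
(20163 - 37276)*(-38502 - 49618) = -17113*(-88120) = 1507997560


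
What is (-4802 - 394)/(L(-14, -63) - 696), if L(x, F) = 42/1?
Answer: 866/109 ≈ 7.9450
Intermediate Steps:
L(x, F) = 42 (L(x, F) = 42*1 = 42)
(-4802 - 394)/(L(-14, -63) - 696) = (-4802 - 394)/(42 - 696) = -5196/(-654) = -5196*(-1/654) = 866/109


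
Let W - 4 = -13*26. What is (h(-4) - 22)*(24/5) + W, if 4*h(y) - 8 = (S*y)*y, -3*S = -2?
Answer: -2086/5 ≈ -417.20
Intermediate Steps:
S = 2/3 (S = -1/3*(-2) = 2/3 ≈ 0.66667)
h(y) = 2 + y**2/6 (h(y) = 2 + ((2*y/3)*y)/4 = 2 + (2*y**2/3)/4 = 2 + y**2/6)
W = -334 (W = 4 - 13*26 = 4 - 338 = -334)
(h(-4) - 22)*(24/5) + W = ((2 + (1/6)*(-4)**2) - 22)*(24/5) - 334 = ((2 + (1/6)*16) - 22)*(24*(1/5)) - 334 = ((2 + 8/3) - 22)*(24/5) - 334 = (14/3 - 22)*(24/5) - 334 = -52/3*24/5 - 334 = -416/5 - 334 = -2086/5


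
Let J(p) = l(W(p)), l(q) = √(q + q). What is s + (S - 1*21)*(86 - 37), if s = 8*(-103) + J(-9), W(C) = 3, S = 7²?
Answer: 548 + √6 ≈ 550.45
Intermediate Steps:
S = 49
l(q) = √2*√q (l(q) = √(2*q) = √2*√q)
J(p) = √6 (J(p) = √2*√3 = √6)
s = -824 + √6 (s = 8*(-103) + √6 = -824 + √6 ≈ -821.55)
s + (S - 1*21)*(86 - 37) = (-824 + √6) + (49 - 1*21)*(86 - 37) = (-824 + √6) + (49 - 21)*49 = (-824 + √6) + 28*49 = (-824 + √6) + 1372 = 548 + √6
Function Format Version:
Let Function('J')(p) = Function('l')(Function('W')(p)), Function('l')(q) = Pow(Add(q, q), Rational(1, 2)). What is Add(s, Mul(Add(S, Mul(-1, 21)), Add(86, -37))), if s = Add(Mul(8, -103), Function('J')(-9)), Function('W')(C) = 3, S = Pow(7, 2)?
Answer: Add(548, Pow(6, Rational(1, 2))) ≈ 550.45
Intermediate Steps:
S = 49
Function('l')(q) = Mul(Pow(2, Rational(1, 2)), Pow(q, Rational(1, 2))) (Function('l')(q) = Pow(Mul(2, q), Rational(1, 2)) = Mul(Pow(2, Rational(1, 2)), Pow(q, Rational(1, 2))))
Function('J')(p) = Pow(6, Rational(1, 2)) (Function('J')(p) = Mul(Pow(2, Rational(1, 2)), Pow(3, Rational(1, 2))) = Pow(6, Rational(1, 2)))
s = Add(-824, Pow(6, Rational(1, 2))) (s = Add(Mul(8, -103), Pow(6, Rational(1, 2))) = Add(-824, Pow(6, Rational(1, 2))) ≈ -821.55)
Add(s, Mul(Add(S, Mul(-1, 21)), Add(86, -37))) = Add(Add(-824, Pow(6, Rational(1, 2))), Mul(Add(49, Mul(-1, 21)), Add(86, -37))) = Add(Add(-824, Pow(6, Rational(1, 2))), Mul(Add(49, -21), 49)) = Add(Add(-824, Pow(6, Rational(1, 2))), Mul(28, 49)) = Add(Add(-824, Pow(6, Rational(1, 2))), 1372) = Add(548, Pow(6, Rational(1, 2)))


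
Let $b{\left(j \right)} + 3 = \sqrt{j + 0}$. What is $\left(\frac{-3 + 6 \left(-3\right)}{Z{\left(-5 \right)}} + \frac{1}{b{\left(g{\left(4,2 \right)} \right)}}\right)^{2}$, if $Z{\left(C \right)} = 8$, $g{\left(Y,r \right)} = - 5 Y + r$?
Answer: $\frac{- 2897 i + 8946 \sqrt{2}}{576 \left(- i + 2 \sqrt{2}\right)} \approx 7.4616 + 0.85988 i$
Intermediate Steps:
$g{\left(Y,r \right)} = r - 5 Y$
$b{\left(j \right)} = -3 + \sqrt{j}$ ($b{\left(j \right)} = -3 + \sqrt{j + 0} = -3 + \sqrt{j}$)
$\left(\frac{-3 + 6 \left(-3\right)}{Z{\left(-5 \right)}} + \frac{1}{b{\left(g{\left(4,2 \right)} \right)}}\right)^{2} = \left(\frac{-3 + 6 \left(-3\right)}{8} + \frac{1}{-3 + \sqrt{2 - 20}}\right)^{2} = \left(\left(-3 - 18\right) \frac{1}{8} + \frac{1}{-3 + \sqrt{2 - 20}}\right)^{2} = \left(\left(-21\right) \frac{1}{8} + \frac{1}{-3 + \sqrt{-18}}\right)^{2} = \left(- \frac{21}{8} + \frac{1}{-3 + 3 i \sqrt{2}}\right)^{2}$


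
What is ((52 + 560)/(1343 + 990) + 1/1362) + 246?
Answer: 782512193/3177546 ≈ 246.26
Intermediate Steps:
((52 + 560)/(1343 + 990) + 1/1362) + 246 = (612/2333 + 1/1362) + 246 = 835877/3177546 + 246 = 782512193/3177546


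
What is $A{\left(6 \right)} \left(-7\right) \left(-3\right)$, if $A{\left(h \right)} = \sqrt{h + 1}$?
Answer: $21 \sqrt{7} \approx 55.561$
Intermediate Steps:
$A{\left(h \right)} = \sqrt{1 + h}$
$A{\left(6 \right)} \left(-7\right) \left(-3\right) = \sqrt{1 + 6} \left(-7\right) \left(-3\right) = \sqrt{7} \left(-7\right) \left(-3\right) = - 7 \sqrt{7} \left(-3\right) = 21 \sqrt{7}$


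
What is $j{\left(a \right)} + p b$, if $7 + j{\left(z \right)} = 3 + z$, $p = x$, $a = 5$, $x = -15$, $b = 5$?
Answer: $-74$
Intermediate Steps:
$p = -15$
$j{\left(z \right)} = -4 + z$ ($j{\left(z \right)} = -7 + \left(3 + z\right) = -4 + z$)
$j{\left(a \right)} + p b = \left(-4 + 5\right) - 75 = 1 - 75 = -74$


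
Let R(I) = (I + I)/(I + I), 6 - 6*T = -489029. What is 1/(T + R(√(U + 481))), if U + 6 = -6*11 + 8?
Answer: 6/489041 ≈ 1.2269e-5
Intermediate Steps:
U = -64 (U = -6 + (-6*11 + 8) = -6 + (-66 + 8) = -6 - 58 = -64)
T = 489035/6 (T = 1 - ⅙*(-489029) = 1 + 489029/6 = 489035/6 ≈ 81506.)
R(I) = 1 (R(I) = (2*I)/((2*I)) = (2*I)*(1/(2*I)) = 1)
1/(T + R(√(U + 481))) = 1/(489035/6 + 1) = 1/(489041/6) = 6/489041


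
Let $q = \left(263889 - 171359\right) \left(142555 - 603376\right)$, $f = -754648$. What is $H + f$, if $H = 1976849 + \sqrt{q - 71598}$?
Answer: $1222201 + 2 i \sqrt{10659959682} \approx 1.2222 \cdot 10^{6} + 2.0649 \cdot 10^{5} i$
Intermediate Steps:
$q = -42639767130$ ($q = 92530 \left(-460821\right) = -42639767130$)
$H = 1976849 + 2 i \sqrt{10659959682}$ ($H = 1976849 + \sqrt{-42639767130 - 71598} = 1976849 + \sqrt{-42639838728} = 1976849 + 2 i \sqrt{10659959682} \approx 1.9768 \cdot 10^{6} + 2.0649 \cdot 10^{5} i$)
$H + f = \left(1976849 + 2 i \sqrt{10659959682}\right) - 754648 = 1222201 + 2 i \sqrt{10659959682}$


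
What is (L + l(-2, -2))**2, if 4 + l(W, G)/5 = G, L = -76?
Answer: 11236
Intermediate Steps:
l(W, G) = -20 + 5*G
(L + l(-2, -2))**2 = (-76 + (-20 + 5*(-2)))**2 = (-76 + (-20 - 10))**2 = (-76 - 30)**2 = (-106)**2 = 11236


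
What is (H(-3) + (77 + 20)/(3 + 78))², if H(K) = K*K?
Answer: 682276/6561 ≈ 103.99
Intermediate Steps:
H(K) = K²
(H(-3) + (77 + 20)/(3 + 78))² = ((-3)² + (77 + 20)/(3 + 78))² = (9 + 97/81)² = (826/81)² = 682276/6561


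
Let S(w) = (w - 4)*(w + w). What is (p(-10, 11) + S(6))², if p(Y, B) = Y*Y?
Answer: 15376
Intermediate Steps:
S(w) = 2*w*(-4 + w) (S(w) = (-4 + w)*(2*w) = 2*w*(-4 + w))
p(Y, B) = Y²
(p(-10, 11) + S(6))² = ((-10)² + 2*6*(-4 + 6))² = (100 + 2*6*2)² = (100 + 24)² = 124² = 15376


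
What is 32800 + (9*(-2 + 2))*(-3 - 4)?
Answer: 32800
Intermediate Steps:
32800 + (9*(-2 + 2))*(-3 - 4) = 32800 + (9*0)*(-7) = 32800 + 0*(-7) = 32800 + 0 = 32800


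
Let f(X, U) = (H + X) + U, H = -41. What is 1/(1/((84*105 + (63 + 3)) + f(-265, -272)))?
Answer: 8308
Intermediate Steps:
f(X, U) = -41 + U + X (f(X, U) = (-41 + X) + U = -41 + U + X)
1/(1/((84*105 + (63 + 3)) + f(-265, -272))) = 1/(1/((84*105 + (63 + 3)) + (-41 - 272 - 265))) = 1/(1/((8820 + 66) - 578)) = 1/(1/(8886 - 578)) = 1/(1/8308) = 8308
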